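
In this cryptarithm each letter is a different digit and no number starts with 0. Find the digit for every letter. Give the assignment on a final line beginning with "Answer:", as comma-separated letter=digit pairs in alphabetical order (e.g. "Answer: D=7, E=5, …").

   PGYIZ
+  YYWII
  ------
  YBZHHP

Step 1. [col 1: Z + I ≡ P (mod 10)] column 1 (Z + I ≡ P (mod 10), carry-in 0) doesn't pin I yet; pick I=2 and continue ⇒ I=2.
Step 2. [col 1: Z + I ≡ P (mod 10)] Z=7 is one option consistent with column 1 (Z + I ≡ P (mod 10), carry-in 0) — take it ⇒ Z=7.
Step 3. [Y] adding two 5-digit numbers gives at most 5+1 digits, and here it does — Y is that final carry and must be 1. So Y=1.
Step 4. [col 1: Z + I ≡ P (mod 10)] column 1: given Z=7, I=2, carry-in 0, and digits 1,2,7 already taken and all letters distinct, Z+I≡P (mod 10) forces P=9 ⇒ P=9.
Step 5. [col 2: I + I ≡ H (mod 10)] column 2: given I=2, carry-in 0, and digits 1,2,7,9 already taken and all letters distinct, I+I≡H (mod 10) forces H=4. So H=4.
Step 6. [col 3: Y + W ≡ H (mod 10)] from column 3 (Y=1, H=4, carry-in 0, digits 1,2,4,7,9 already taken and all letters distinct): W must equal 3. So W=3.
Step 7. [col 4: G + Y ≡ Z (mod 10)] column 4: given Y=1, Z=7, carry-in 0, and digits 1,2,3,4,7,9 already taken and all letters distinct, G+Y≡Z (mod 10) forces G=6. So G=6.
Step 8. [col 5: P + Y ≡ B (mod 10)] in column 5 we have P+Y≡B with carry-in 0; given P=9, Y=1 and digits 1,2,3,4,6,7,9 already taken and all letters distinct, that pins B to 0. So B=0.

Answer: B=0, G=6, H=4, I=2, P=9, W=3, Y=1, Z=7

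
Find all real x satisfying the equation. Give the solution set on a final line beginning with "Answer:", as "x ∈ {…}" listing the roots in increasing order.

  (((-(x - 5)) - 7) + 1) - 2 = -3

Step 1. [(((-(x - 5)) - 7) + 1) - 2 = -3] 2 comes off first (add 2) ⇒ sub: ((-(x - 5)) - 7) + 1 = -1.
Step 2. [((-(x - 5)) - 7) + 1 = -1] peel the +1: subtract 1 from each side ⇒ sub: (-(x - 5)) - 7 = -2.
Step 3. [(-(x - 5)) - 7 = -2] -7 is outermost — add 7 both sides ⇒ sub: -(x - 5) = 5.
Step 4. [-(x - 5) = 5] LHS negated; negate both sides, so neg: x - 5 = -5.
Step 5. [x - 5 = -5] 5 comes off first (add 5). So sub: x = 0.

Answer: x ∈ {0}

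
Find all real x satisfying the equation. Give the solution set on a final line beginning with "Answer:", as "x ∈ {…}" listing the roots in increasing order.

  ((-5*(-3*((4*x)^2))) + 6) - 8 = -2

Step 1. [((-5*(-3*((4*x)^2))) + 6) - 8 = -2] 8 comes off first (add 8). So sub: (-5*(-3*((4*x)^2))) + 6 = 6.
Step 2. [(-5*(-3*((4*x)^2))) + 6 = 6] 6 comes off first (subtract 6) ⇒ sub: -5*(-3*((4*x)^2)) = 0.
Step 3. [-5*(-3*((4*x)^2)) = 0] -5·(inner) — divide through by -5 ⇒ div: -3*((4*x)^2) = 0.
Step 4. [-3*((4*x)^2) = 0] -3·(inner) — divide through by -3. So div: (4*x)^2 = 0.
Step 5. [(4*x)^2 = 0] LHS squared, RHS 0 ≥ 0: apply √ (±). So sqrt: 4*x = 0.
Step 6. [4*x = 0] 4 out front; divide by 4, so div: x = 0.

Answer: x ∈ {0}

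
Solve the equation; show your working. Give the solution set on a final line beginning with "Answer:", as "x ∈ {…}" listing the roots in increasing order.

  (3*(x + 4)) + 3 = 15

Step 1. [(3*(x + 4)) + 3 = 15] the outer +3 inverts by subtracting 3. So sub: 3*(x + 4) = 12.
Step 2. [3*(x + 4) = 12] LHS = 3·(…); ÷3 both sides ⇒ div: x + 4 = 4.
Step 3. [x + 4 = 4] 4 comes off first (subtract 4), so sub: x = 0.

Answer: x ∈ {0}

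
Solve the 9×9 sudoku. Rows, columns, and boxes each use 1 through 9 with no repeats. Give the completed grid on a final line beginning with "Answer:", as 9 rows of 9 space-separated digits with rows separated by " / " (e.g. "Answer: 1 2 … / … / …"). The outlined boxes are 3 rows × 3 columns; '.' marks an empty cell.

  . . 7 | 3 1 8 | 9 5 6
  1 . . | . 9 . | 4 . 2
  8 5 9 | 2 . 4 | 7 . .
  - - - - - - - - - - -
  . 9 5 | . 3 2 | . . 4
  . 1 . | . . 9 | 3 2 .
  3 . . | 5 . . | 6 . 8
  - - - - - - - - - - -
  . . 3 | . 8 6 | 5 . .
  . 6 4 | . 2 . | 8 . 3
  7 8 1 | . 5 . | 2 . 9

Step 1. [r6c2∈{2,4,7}] r6c2 is the only open cell in col 2 admitting 7, so r6c2=7.
Step 2. [r5c5∈{4,6,7}] r5c5 is the only open cell in col 5 admitting 7, so r5c5=7.
Step 3. [r7c9∈{1,7}] in col 9, 7 fits only at r7c9, so r7c9=7.
Step 4. [r8c8∈{1}] only 1 remains possible at r8c8, so r8c8=1.
Step 5. [r7c4∈{1,4,9}] 1 has one home in row 7: r7c4, so r7c4=1.
Step 6. [r5c1∈{4,6}] r5c1 is the only open cell in box 4 admitting 4. So r5c1=4.
Step 7. [r8c4∈{7,9}] r8c4 is the only open cell in col 4 admitting 9. So r8c4=9.
Step 8. [r4c4∈{6,8}] in row 4, 8 fits only at r4c4. So r4c4=8.
Step 9. [r7c2∈{2}] r7c2 is down to just 2 ⇒ r7c2=2.
Step 10. [r2c4∈{6,7}] 7 has one home in col 4: r2c4 ⇒ r2c4=7.
Step 11. [r2c3∈{6}] r2c3's peers cover all but 6. So r2c3=6.
Step 12. [r2c2∈{3}] r2c2's peers cover all but 3 ⇒ r2c2=3.
Step 13. [r9c4∈{4}] r9c4's peers cover all but 4. So r9c4=4.
Step 14. [r4c7∈{1}] only 1 remains possible at r4c7 ⇒ r4c7=1.
Step 15. [r2c8∈{8}] r2c8 has the single candidate 8, so r2c8=8.
Step 16. [r6c3∈{2}] r6c3 is down to just 2 ⇒ r6c3=2.
Step 17. [r5c9∈{5}] r5c9 is down to just 5. So r5c9=5.
Step 18. [r7c1∈{9}] r7c1's peers cover all but 9. So r7c1=9.
Step 19. [r1c1∈{2}] only 2 remains possible at r1c1. So r1c1=2.
Step 20. [r3c9∈{1}] r3c9's peers cover all but 1. So r3c9=1.
Step 21. [r3c8∈{3}] only 3 remains possible at r3c8, so r3c8=3.
Step 22. [r2c6∈{5}] r2c6 has the single candidate 5, so r2c6=5.
Step 23. [r9c8∈{6}] r9c8's peers cover all but 6. So r9c8=6.
Step 24. [r9c6∈{3}] r9c6's peers cover all but 3 ⇒ r9c6=3.
Step 25. [r5c4∈{6}] r5c4's peers cover all but 6. So r5c4=6.
Step 26. [r8c6∈{7}] r8c6 is down to just 7, so r8c6=7.
Step 27. [r5c3∈{8}] nothing but 8 survives at r5c3, so r5c3=8.
Step 28. [r7c8∈{4}] r7c8's peers cover all but 4, so r7c8=4.
Step 29. [r6c8∈{9}] r6c8 has the single candidate 9, so r6c8=9.
Step 30. [r4c8∈{7}] r4c8 is down to just 7 ⇒ r4c8=7.
Step 31. [r6c5∈{4}] r6c5 is down to just 4 ⇒ r6c5=4.
Step 32. [r3c5∈{6}] only 6 remains possible at r3c5 ⇒ r3c5=6.
Step 33. [r6c6∈{1}] nothing but 1 survives at r6c6. So r6c6=1.
Step 34. [r8c1∈{5}] r8c1's peers cover all but 5. So r8c1=5.
Step 35. [r4c1∈{6}] r4c1 is down to just 6 ⇒ r4c1=6.
Step 36. [r1c2∈{4}] r1c2's peers cover all but 4. So r1c2=4.

Answer: 2 4 7 3 1 8 9 5 6 / 1 3 6 7 9 5 4 8 2 / 8 5 9 2 6 4 7 3 1 / 6 9 5 8 3 2 1 7 4 / 4 1 8 6 7 9 3 2 5 / 3 7 2 5 4 1 6 9 8 / 9 2 3 1 8 6 5 4 7 / 5 6 4 9 2 7 8 1 3 / 7 8 1 4 5 3 2 6 9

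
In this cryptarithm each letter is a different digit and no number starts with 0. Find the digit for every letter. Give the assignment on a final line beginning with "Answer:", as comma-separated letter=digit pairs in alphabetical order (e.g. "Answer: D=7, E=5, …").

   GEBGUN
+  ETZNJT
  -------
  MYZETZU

Step 1. [col 1: N + T ≡ U (mod 10)] no forcing yet in column 1 (carry-in 0); U=7 is free and consistent — try it. So U=7.
Step 2. [col 1: N + T ≡ U (mod 10)] no forcing yet in column 1 (carry-in 0); N=4 is free and consistent — try it ⇒ N=4.
Step 3. [col 1: N + T ≡ U (mod 10)] in column 1 we have N+T≡U with carry-in 0; given N=4, U=7 and digits 4,7 already taken and all letters distinct, that pins T to 3. So T=3.
Step 4. [col 2: U + J ≡ Z (mod 10)] several values work for J in column 2 (U + J ≡ Z (mod 10), carry-in 0); try J=9, so J=9.
Step 5. [col 2: U + J ≡ Z (mod 10)] column 2 reads U+J+carry(0)=Z with U=7, J=9; with digits 3,4,7,9 already taken and all letters distinct, the only value for Z is 6 ⇒ Z=6.
Step 6. [M] the sum has 7 digits but both addends have 6; that extra leading digit M is the final carry, namely 1 ⇒ M=1.
Step 7. [col 3: G + N ≡ T (mod 10)] column 3: given N=4, T=3, carry-in 1, and digits 1,3,4,6,7,9 already taken and all letters distinct, G+N≡T (mod 10) forces G=8 ⇒ G=8.
Step 8. [col 4: B + Z ≡ E (mod 10)] column 4: given Z=6, carry-in 1, and digits 1,3,4,6,7,8,9 already taken and all letters distinct, B+Z≡E (mod 10) forces E=2. So E=2.
Step 9. [col 4: B + Z ≡ E (mod 10)] column 4: given Z=6, E=2, carry-in 1, and digits 1,2,3,4,6,7,8,9 already taken and all letters distinct, B+Z≡E (mod 10) forces B=5 ⇒ B=5.
Step 10. [col 6: G + E ≡ Y (mod 10)] in column 6 we have G+E≡Y with carry-in 0; given G=8, E=2 and digits 1,2,3,4,5,6,7,8,9 already taken and all letters distinct, that pins Y to 0. So Y=0.

Answer: B=5, E=2, G=8, J=9, M=1, N=4, T=3, U=7, Y=0, Z=6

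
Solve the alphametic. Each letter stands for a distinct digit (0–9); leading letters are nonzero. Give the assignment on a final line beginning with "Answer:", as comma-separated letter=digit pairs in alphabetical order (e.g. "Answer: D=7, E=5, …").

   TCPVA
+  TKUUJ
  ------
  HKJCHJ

Step 1. [col 1: A + J ≡ J (mod 10)] from column 1 (nothing yet, carry-in 0, all letters distinct, none taken yet): A must equal 0 ⇒ A=0.
Step 2. [H] the sum has 6 digits but both addends have 5; that extra leading digit H is the final carry, namely 1, so H=1.
Step 3. [col 1: A + J ≡ J (mod 10)] no forcing yet in column 1 (carry-in 0); J=7 is free and consistent — try it ⇒ J=7.
Step 4. [col 2: V + U ≡ H (mod 10)] U=8 is one option consistent with column 2 (V + U ≡ H (mod 10), carry-in 0) — take it, so U=8.
Step 5. [col 2: V + U ≡ H (mod 10)] column 2: given U=8, H=1, carry-in 0, and digits 0,1,7,8 already taken and all letters distinct, V+U≡H (mod 10) forces V=3, so V=3.
Step 6. [col 3: P + U ≡ C (mod 10)] column 3 (P + U ≡ C (mod 10), carry-in 1) doesn't pin C yet; pick C=4 and continue, so C=4.
Step 7. [col 3: P + U ≡ C (mod 10)] in column 3 we have P+U≡C with carry-in 1; given U=8, C=4 and digits 0,1,3,4,7,8 already taken and all letters distinct, that pins P to 5, so P=5.
Step 8. [col 4: C + K ≡ J (mod 10)] from column 4 (C=4, J=7, carry-in 1, digits 0,1,3,4,5,7,8 already taken and all letters distinct): K must equal 2 ⇒ K=2.
Step 9. [col 5: T + T ≡ K (mod 10)] from column 5 (K=2, carry-in 0, digits 0,1,2,3,4,5,7,8 already taken and all letters distinct): T must equal 6, so T=6.

Answer: A=0, C=4, H=1, J=7, K=2, P=5, T=6, U=8, V=3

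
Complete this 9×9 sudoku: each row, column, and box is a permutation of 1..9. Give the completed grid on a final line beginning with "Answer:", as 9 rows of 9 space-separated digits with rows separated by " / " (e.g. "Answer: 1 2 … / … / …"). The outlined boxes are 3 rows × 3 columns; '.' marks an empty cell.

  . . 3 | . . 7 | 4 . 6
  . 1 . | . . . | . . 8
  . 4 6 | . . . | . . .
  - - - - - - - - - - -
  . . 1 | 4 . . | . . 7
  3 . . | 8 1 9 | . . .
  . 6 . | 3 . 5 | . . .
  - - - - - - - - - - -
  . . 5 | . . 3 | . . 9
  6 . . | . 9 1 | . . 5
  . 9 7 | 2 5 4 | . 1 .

Step 1. [r9c1∈{8}] r9c1 is down to just 8, so r9c1=8.
Step 2. [r7c2∈{2}] r7c2 is down to just 2 ⇒ r7c2=2.
Step 3. [r6c3∈{2,4,8,9}] r6c3 is the only open cell in col 3 admitting 8, so r6c3=8.
Step 4. [r2c3∈{2,9}] col 3 places 9 nowhere but r2c3, so r2c3=9.
Step 5. [r5c3∈{2,4}] r5c3 is the only open cell in col 3 admitting 2. So r5c3=2.
Step 6. [r7c5∈{6,7,8}] box 8 places 8 nowhere but r7c5, so r7c5=8.
Step 7. [r1c5∈{2}] nothing but 2 survives at r1c5. So r1c5=2.
Step 8. [r1c1∈{5}] r1c1's peers cover all but 5. So r1c1=5.
Step 9. [r6c1∈{4,7,9}] r6c1 is the only open cell in box 4 admitting 4, so r6c1=4.
Step 10. [r1c8∈{9}] r1c8 is down to just 9. So r1c8=9.
Step 11. [r6c8∈{2}] r6c8's peers cover all but 2. So r6c8=2.
Step 12. [r8c7∈{2,3,7,8}] row 8 places 2 nowhere but r8c7. So r8c7=2.
Step 13. [r9c7∈{3,6}] row 9 places 6 nowhere but r9c7, so r9c7=6.
Step 14. [r5c7∈{5}] only 5 remains possible at r5c7. So r5c7=5.
Step 15. [r7c7∈{7}] r7c7 is down to just 7. So r7c7=7.
Step 16. [r2c7∈{3}] nothing but 3 survives at r2c7 ⇒ r2c7=3.
Step 17. [r3c7∈{1}] r3c7 has the single candidate 1 ⇒ r3c7=1.
Step 18. [r8c8∈{3,4,8}] row 8 places 8 nowhere but r8c8, so r8c8=8.
Step 19. [r2c6∈{6}] r2c6 has the single candidate 6. So r2c6=6.
Step 20. [r2c1∈{2,7}] row 2 places 2 nowhere but r2c1. So r2c1=2.
Step 21. [r2c4∈{5}] r2c4 is down to just 5, so r2c4=5.
Step 22. [r5c8∈{4,6}] row 5 places 6 nowhere but r5c8, so r5c8=6.
Step 23. [r4c1∈{9}] nothing but 9 survives at r4c1, so r4c1=9.
Step 24. [r3c1∈{7}] only 7 remains possible at r3c1, so r3c1=7.
Step 25. [r7c8∈{4}] nothing but 4 survives at r7c8. So r7c8=4.
Step 26. [r3c5∈{3}] r3c5 has the single candidate 3, so r3c5=3.
Step 27. [r1c4∈{1}] r1c4 is down to just 1. So r1c4=1.
Step 28. [r8c2∈{3}] r8c2's peers cover all but 3, so r8c2=3.
Step 29. [r7c4∈{6}] r7c4 is down to just 6 ⇒ r7c4=6.
Step 30. [r3c6∈{8}] only 8 remains possible at r3c6 ⇒ r3c6=8.
Step 31. [r6c7∈{9}] nothing but 9 survives at r6c7, so r6c7=9.
Step 32. [r6c9∈{1}] only 1 remains possible at r6c9, so r6c9=1.
Step 33. [r6c5∈{7}] nothing but 7 survives at r6c5 ⇒ r6c5=7.
Step 34. [r4c6∈{2}] nothing but 2 survives at r4c6 ⇒ r4c6=2.
Step 35. [r2c8∈{7}] r2c8 is down to just 7. So r2c8=7.
Step 36. [r3c4∈{9}] r3c4's peers cover all but 9, so r3c4=9.
Step 37. [r4c2∈{5}] nothing but 5 survives at r4c2 ⇒ r4c2=5.
Step 38. [r4c8∈{3}] nothing but 3 survives at r4c8 ⇒ r4c8=3.
Step 39. [r4c7∈{8}] nothing but 8 survives at r4c7 ⇒ r4c7=8.
Step 40. [r2c5∈{4}] r2c5's peers cover all but 4 ⇒ r2c5=4.
Step 41. [r7c1∈{1}] only 1 remains possible at r7c1, so r7c1=1.
Step 42. [r5c9∈{4}] r5c9's peers cover all but 4, so r5c9=4.
Step 43. [r3c8∈{5}] r3c8's peers cover all but 5. So r3c8=5.
Step 44. [r9c9∈{3}] nothing but 3 survives at r9c9. So r9c9=3.
Step 45. [r4c5∈{6}] r4c5 has the single candidate 6 ⇒ r4c5=6.
Step 46. [r5c2∈{7}] r5c2 has the single candidate 7. So r5c2=7.
Step 47. [r1c2∈{8}] r1c2's peers cover all but 8. So r1c2=8.
Step 48. [r8c3∈{4}] r8c3 is down to just 4. So r8c3=4.
Step 49. [r8c4∈{7}] only 7 remains possible at r8c4, so r8c4=7.
Step 50. [r3c9∈{2}] r3c9 has the single candidate 2. So r3c9=2.

Answer: 5 8 3 1 2 7 4 9 6 / 2 1 9 5 4 6 3 7 8 / 7 4 6 9 3 8 1 5 2 / 9 5 1 4 6 2 8 3 7 / 3 7 2 8 1 9 5 6 4 / 4 6 8 3 7 5 9 2 1 / 1 2 5 6 8 3 7 4 9 / 6 3 4 7 9 1 2 8 5 / 8 9 7 2 5 4 6 1 3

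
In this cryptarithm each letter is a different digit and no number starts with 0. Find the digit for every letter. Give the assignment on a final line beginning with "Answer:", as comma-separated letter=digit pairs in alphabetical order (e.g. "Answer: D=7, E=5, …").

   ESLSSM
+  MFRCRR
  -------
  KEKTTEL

Step 1. [col 1: M + R ≡ L (mod 10)] several values work for M in column 1 (M + R ≡ L (mod 10), carry-in 0); try M=9 ⇒ M=9.
Step 2. [K] adding two 6-digit numbers gives at most 6+1 digits, and here it does — K is that final carry and must be 1. So K=1.
Step 3. [col 1: M + R ≡ L (mod 10)] L=7 is one option consistent with column 1 (M + R ≡ L (mod 10), carry-in 0) — take it. So L=7.
Step 4. [col 1: M + R ≡ L (mod 10)] column 1: given M=9, L=7, carry-in 0, and digits 1,7,9 already taken and all letters distinct, M+R≡L (mod 10) forces R=8, so R=8.
Step 5. [col 2: S + R ≡ E (mod 10)] S=4 is one option consistent with column 2 (S + R ≡ E (mod 10), carry-in 1) — take it. So S=4.
Step 6. [col 2: S + R ≡ E (mod 10)] from column 2 (S=4, R=8, carry-in 1, digits 1,4,7,8,9 already taken and all letters distinct): E must equal 3 ⇒ E=3.
Step 7. [col 3: S + C ≡ T (mod 10)] column 3 (S + C ≡ T (mod 10), carry-in 1) doesn't pin C yet; pick C=0 and continue ⇒ C=0.
Step 8. [col 3: S + C ≡ T (mod 10)] column 3 reads S+C+carry(1)=T with S=4, C=0; with digits 0,1,3,4,7,8,9 already taken and all letters distinct, the only value for T is 5, so T=5.
Step 9. [col 5: S + F ≡ K (mod 10)] from column 5 (S=4, K=1, carry-in 1, digits 0,1,3,4,5,7,8,9 already taken and all letters distinct): F must equal 6. So F=6.

Answer: C=0, E=3, F=6, K=1, L=7, M=9, R=8, S=4, T=5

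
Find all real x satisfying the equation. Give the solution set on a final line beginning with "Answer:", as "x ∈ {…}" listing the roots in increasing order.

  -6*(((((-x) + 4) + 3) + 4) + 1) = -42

Step 1. [-6*(((((-x) + 4) + 3) + 4) + 1) = -42] leading coefficient -6: divide by -6, so div: ((((-x) + 4) + 3) + 4) + 1 = 7.
Step 2. [((((-x) + 4) + 3) + 4) + 1 = 7] +1 is outermost — subtract 1 both sides. So sub: (((-x) + 4) + 3) + 4 = 6.
Step 3. [(((-x) + 4) + 3) + 4 = 6] peel the +4: subtract 4 from each side, so sub: ((-x) + 4) + 3 = 2.
Step 4. [((-x) + 4) + 3 = 2] peel the +3: subtract 3 from each side. So sub: (-x) + 4 = -1.
Step 5. [(-x) + 4 = -1] the outer +4 inverts by subtracting 4 ⇒ sub: -x = -5.
Step 6. [-x = -5] LHS negated; negate both sides ⇒ neg: x = 5.

Answer: x ∈ {5}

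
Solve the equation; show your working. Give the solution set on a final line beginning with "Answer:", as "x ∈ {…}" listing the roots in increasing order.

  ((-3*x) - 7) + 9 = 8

Step 1. [((-3*x) - 7) + 9 = 8] subtract 9: x sits inside (… + 9) ⇒ sub: (-3*x) - 7 = -1.
Step 2. [(-3*x) - 7 = -1] 7 comes off first (add 7) ⇒ sub: -3*x = 6.
Step 3. [-3*x = 6] divide by the outer -3 ⇒ div: x = -2.

Answer: x ∈ {-2}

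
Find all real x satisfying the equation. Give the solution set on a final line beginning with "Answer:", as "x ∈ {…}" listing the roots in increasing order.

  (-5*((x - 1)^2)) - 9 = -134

Step 1. [(-5*((x - 1)^2)) - 9 = -134] -9 is outermost — add 9 both sides, so sub: -5*((x - 1)^2) = -125.
Step 2. [-5*((x - 1)^2) = -125] -5·(inner) — divide through by -5. So div: (x - 1)^2 = 25.
Step 3. [(x - 1)^2 = 25] √ both sides: 25 ≥ 0 gives two branches ⇒ sqrt: x - 1 = 5 or -5.
Step 4. [x - 1 = 5 or -5] 1 comes off first (add 1), so sub: x = 6 or -4.

Answer: x ∈ {-4, 6}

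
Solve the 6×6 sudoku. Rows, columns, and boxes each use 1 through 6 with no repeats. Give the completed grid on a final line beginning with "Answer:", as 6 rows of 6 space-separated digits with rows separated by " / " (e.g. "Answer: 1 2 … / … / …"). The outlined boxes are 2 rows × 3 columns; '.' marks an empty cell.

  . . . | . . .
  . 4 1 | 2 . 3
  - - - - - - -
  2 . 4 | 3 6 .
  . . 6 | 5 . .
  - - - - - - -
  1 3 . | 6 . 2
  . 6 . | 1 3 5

Step 1. [r3c6∈{1}] r3c6's peers cover all but 1, so r3c6=1.
Step 2. [r1c3∈{2,3,5}] 3 has one home in col 3: r1c3, so r1c3=3.
Step 3. [r1c5∈{1,4,5}] in row 1, 1 fits only at r1c5, so r1c5=1.
Step 4. [r4c6∈{4}] only 4 remains possible at r4c6, so r4c6=4.
Step 5. [r2c1∈{5,6}] in row 2, 6 fits only at r2c1 ⇒ r2c1=6.
Step 6. [r3c2∈{5}] only 5 remains possible at r3c2. So r3c2=5.
Step 7. [r1c6∈{6}] r1c6 is down to just 6 ⇒ r1c6=6.
Step 8. [r5c3∈{5}] r5c3's peers cover all but 5 ⇒ r5c3=5.
Step 9. [r6c3∈{2}] only 2 remains possible at r6c3. So r6c3=2.
Step 10. [r1c2∈{2}] r1c2 has the single candidate 2. So r1c2=2.
Step 11. [r1c4∈{4}] r1c4 has the single candidate 4. So r1c4=4.
Step 12. [r4c2∈{1}] r4c2 is down to just 1 ⇒ r4c2=1.
Step 13. [r1c1∈{5}] only 5 remains possible at r1c1 ⇒ r1c1=5.
Step 14. [r5c5∈{4}] r5c5 is down to just 4 ⇒ r5c5=4.
Step 15. [r2c5∈{5}] r2c5's peers cover all but 5. So r2c5=5.
Step 16. [r4c1∈{3}] nothing but 3 survives at r4c1, so r4c1=3.
Step 17. [r4c5∈{2}] only 2 remains possible at r4c5 ⇒ r4c5=2.
Step 18. [r6c1∈{4}] r6c1's peers cover all but 4 ⇒ r6c1=4.

Answer: 5 2 3 4 1 6 / 6 4 1 2 5 3 / 2 5 4 3 6 1 / 3 1 6 5 2 4 / 1 3 5 6 4 2 / 4 6 2 1 3 5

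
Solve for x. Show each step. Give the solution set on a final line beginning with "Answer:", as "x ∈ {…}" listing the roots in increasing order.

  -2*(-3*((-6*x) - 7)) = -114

Step 1. [-2*(-3*((-6*x) - 7)) = -114] -2·(inner) — divide through by -2 ⇒ div: -3*((-6*x) - 7) = 57.
Step 2. [-3*((-6*x) - 7) = 57] divide by the outer -3, so div: (-6*x) - 7 = -19.
Step 3. [(-6*x) - 7 = -19] the outer -7 inverts by adding 7. So sub: -6*x = -12.
Step 4. [-6*x = -12] leading coefficient -6: divide by -6, so div: x = 2.

Answer: x ∈ {2}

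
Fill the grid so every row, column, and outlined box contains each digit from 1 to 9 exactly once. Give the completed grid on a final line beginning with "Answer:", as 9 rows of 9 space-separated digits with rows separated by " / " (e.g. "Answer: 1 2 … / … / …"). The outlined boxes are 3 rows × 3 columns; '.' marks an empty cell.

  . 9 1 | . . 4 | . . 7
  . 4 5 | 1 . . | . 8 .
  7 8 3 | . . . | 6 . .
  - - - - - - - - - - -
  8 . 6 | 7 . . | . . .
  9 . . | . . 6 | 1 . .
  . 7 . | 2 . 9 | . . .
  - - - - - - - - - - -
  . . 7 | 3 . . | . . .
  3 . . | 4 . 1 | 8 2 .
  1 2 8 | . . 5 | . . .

Step 1. [r4c6∈{3}] r4c6's peers cover all but 3 ⇒ r4c6=3.
Step 2. [r6c3∈{4}] nothing but 4 survives at r6c3. So r6c3=4.
Step 3. [r6c1∈{5}] r6c1 is down to just 5, so r6c1=5.
Step 4. [r6c7∈{3}] only 3 remains possible at r6c7 ⇒ r6c7=3.
Step 5. [r3c6∈{2}] r3c6 is down to just 2. So r3c6=2.
Step 6. [r7c1∈{4,6}] r7c1 is the only open cell in col 1 admitting 4, so r7c1=4.
Step 7. [r9c7∈{4,7,9}] col 7 places 7 nowhere but r9c7 ⇒ r9c7=7.
Step 8. [r4c7∈{2,4,5,9}] col 7 places 4 nowhere but r4c7. So r4c7=4.
Step 9. [r4c9∈{2,5,9}] 2 has one home in row 4: r4c9 ⇒ r4c9=2.
Step 10. [r4c8∈{5,9}] r4c8 is the only open cell in row 4 admitting 9, so r4c8=9.
Step 11. [r4c5∈{1,5}] 5 has one home in row 4: r4c5. So r4c5=5.
Step 12. [r3c5∈{9}] r3c5's peers cover all but 9, so r3c5=9.
Step 13. [r9c5∈{6}] r9c5's peers cover all but 6 ⇒ r9c5=6.
Step 14. [r5c4∈{8}] only 8 remains possible at r5c4, so r5c4=8.
Step 15. [r5c9∈{5}] r5c9's peers cover all but 5, so r5c9=5.
Step 16. [r3c4∈{5}] only 5 remains possible at r3c4 ⇒ r3c4=5.
Step 17. [r1c5∈{3,8}] r1c5 is the only open cell in row 1 admitting 8, so r1c5=8.
Step 18. [r1c8∈{3,5}] in row 1, 3 fits only at r1c8 ⇒ r1c8=3.
Step 19. [r7c8∈{1,5,6}] r7c8 is the only open cell in col 8 admitting 5, so r7c8=5.
Step 20. [r7c7∈{9}] only 9 remains possible at r7c7, so r7c7=9.
Step 21. [r8c9∈{6}] nothing but 6 survives at r8c9. So r8c9=6.
Step 22. [r9c8∈{4}] nothing but 4 survives at r9c8. So r9c8=4.
Step 23. [r2c1∈{2,6}] row 2 places 6 nowhere but r2c1. So r2c1=6.
Step 24. [r3c9∈{1,4}] across row 3, 4 lands solely at r3c9. So r3c9=4.
Step 25. [r1c1∈{2}] r1c1 has the single candidate 2. So r1c1=2.
Step 26. [r8c5∈{7}] nothing but 7 survives at r8c5 ⇒ r8c5=7.
Step 27. [r7c9∈{1}] r7c9 is down to just 1. So r7c9=1.
Step 28. [r2c5∈{3}] nothing but 3 survives at r2c5. So r2c5=3.
Step 29. [r2c7∈{2}] r2c7 has the single candidate 2. So r2c7=2.
Step 30. [r1c7∈{5}] r1c7 has the single candidate 5, so r1c7=5.
Step 31. [r6c5∈{1}] only 1 remains possible at r6c5, so r6c5=1.
Step 32. [r4c2∈{1}] r4c2 is down to just 1, so r4c2=1.
Step 33. [r9c4∈{9}] only 9 remains possible at r9c4 ⇒ r9c4=9.
Step 34. [r2c9∈{9}] r2c9 is down to just 9. So r2c9=9.
Step 35. [r5c8∈{7}] only 7 remains possible at r5c8 ⇒ r5c8=7.
Step 36. [r7c6∈{8}] only 8 remains possible at r7c6. So r7c6=8.
Step 37. [r5c5∈{4}] only 4 remains possible at r5c5, so r5c5=4.
Step 38. [r6c8∈{6}] r6c8's peers cover all but 6, so r6c8=6.
Step 39. [r2c6∈{7}] only 7 remains possible at r2c6 ⇒ r2c6=7.
Step 40. [r1c4∈{6}] only 6 remains possible at r1c4. So r1c4=6.
Step 41. [r5c3∈{2}] r5c3 is down to just 2. So r5c3=2.
Step 42. [r8c2∈{5}] nothing but 5 survives at r8c2, so r8c2=5.
Step 43. [r3c8∈{1}] r3c8 is down to just 1 ⇒ r3c8=1.
Step 44. [r6c9∈{8}] only 8 remains possible at r6c9, so r6c9=8.
Step 45. [r7c2∈{6}] r7c2 has the single candidate 6. So r7c2=6.
Step 46. [r5c2∈{3}] only 3 remains possible at r5c2 ⇒ r5c2=3.
Step 47. [r8c3∈{9}] r8c3 is down to just 9 ⇒ r8c3=9.
Step 48. [r9c9∈{3}] r9c9's peers cover all but 3. So r9c9=3.
Step 49. [r7c5∈{2}] nothing but 2 survives at r7c5, so r7c5=2.

Answer: 2 9 1 6 8 4 5 3 7 / 6 4 5 1 3 7 2 8 9 / 7 8 3 5 9 2 6 1 4 / 8 1 6 7 5 3 4 9 2 / 9 3 2 8 4 6 1 7 5 / 5 7 4 2 1 9 3 6 8 / 4 6 7 3 2 8 9 5 1 / 3 5 9 4 7 1 8 2 6 / 1 2 8 9 6 5 7 4 3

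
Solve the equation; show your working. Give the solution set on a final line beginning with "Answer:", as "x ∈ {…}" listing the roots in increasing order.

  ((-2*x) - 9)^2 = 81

Step 1. [((-2*x) - 9)^2 = 81] LHS squared, RHS 81 ≥ 0: apply √ (±), so sqrt: (-2*x) - 9 = 9 or -9.
Step 2. [(-2*x) - 9 = 9 or -9] the outer -9 inverts by adding 9, so sub: -2*x = 18 or 0.
Step 3. [-2*x = 18 or 0] LHS = -2·(…); ÷-2 both sides. So div: x = -9 or 0.

Answer: x ∈ {-9, 0}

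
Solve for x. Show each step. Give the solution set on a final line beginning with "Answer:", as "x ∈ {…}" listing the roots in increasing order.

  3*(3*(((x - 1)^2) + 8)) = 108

Step 1. [3*(3*(((x - 1)^2) + 8)) = 108] 3 out front; divide by 3 ⇒ div: 3*(((x - 1)^2) + 8) = 36.
Step 2. [3*(((x - 1)^2) + 8) = 36] divide by the outer 3, so div: ((x - 1)^2) + 8 = 12.
Step 3. [((x - 1)^2) + 8 = 12] +8 is outermost — subtract 8 both sides ⇒ sub: (x - 1)^2 = 4.
Step 4. [(x - 1)^2 = 4] 4 ≥ 0, LHS is (·)² — take ±√. So sqrt: x - 1 = 2 or -2.
Step 5. [x - 1 = 2 or -2] -1 is outermost — add 1 both sides ⇒ sub: x = 3 or -1.

Answer: x ∈ {-1, 3}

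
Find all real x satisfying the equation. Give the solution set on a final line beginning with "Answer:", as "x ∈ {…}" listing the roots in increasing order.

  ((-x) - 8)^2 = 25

Step 1. [((-x) - 8)^2 = 25] √ both sides: 25 ≥ 0 gives two branches ⇒ sqrt: (-x) - 8 = 5 or -5.
Step 2. [(-x) - 8 = 5 or -5] add 8: x sits inside (… - 8). So sub: -x = 13 or 3.
Step 3. [-x = 13 or 3] flip signs both sides ⇒ neg: x = -13 or -3.

Answer: x ∈ {-13, -3}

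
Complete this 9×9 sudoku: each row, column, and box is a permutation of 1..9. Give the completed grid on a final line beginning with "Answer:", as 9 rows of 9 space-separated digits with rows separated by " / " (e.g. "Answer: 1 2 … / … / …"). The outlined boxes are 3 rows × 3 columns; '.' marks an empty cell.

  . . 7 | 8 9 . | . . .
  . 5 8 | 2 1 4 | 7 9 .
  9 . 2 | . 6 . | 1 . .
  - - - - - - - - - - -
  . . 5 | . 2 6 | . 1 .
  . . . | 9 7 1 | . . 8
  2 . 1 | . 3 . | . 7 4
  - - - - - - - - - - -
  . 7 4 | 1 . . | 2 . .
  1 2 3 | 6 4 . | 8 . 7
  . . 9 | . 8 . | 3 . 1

Step 1. [r7c5∈{5}] r7c5 is down to just 5. So r7c5=5.
Step 2. [r3c4∈{3,5,7}] r3c4 is the only open cell in col 4 admitting 3. So r3c4=3.
Step 3. [r9c2∈{6}] r9c2 has the single candidate 6 ⇒ r9c2=6.
Step 4. [r1c7∈{4,5,6}] 4 has one home in col 7: r1c7 ⇒ r1c7=4.
Step 5. [r6c7∈{5,6,9}] row 6 places 6 nowhere but r6c7. So r6c7=6.
Step 6. [r3c9∈{5}] r3c9's peers cover all but 5 ⇒ r3c9=5.
Step 7. [r5c8∈{2,3,5}] 2 has one home in row 5: r5c8 ⇒ r5c8=2.
Step 8. [r1c8∈{3,6}] across col 8, 3 lands solely at r1c8 ⇒ r1c8=3.
Step 9. [r4c9∈{3,9}] in col 9, 3 fits only at r4c9, so r4c9=3.
Step 10. [r1c1∈{6}] r1c1 has the single candidate 6. So r1c1=6.
Step 11. [r4c4∈{4}] only 4 remains possible at r4c4, so r4c4=4.
Step 12. [r7c9∈{6,9}] r7c9 is the only open cell in col 9 admitting 9. So r7c9=9.
Step 13. [r5c1∈{3,4}] r5c1 is the only open cell in col 1 admitting 4. So r5c1=4.
Step 14. [r6c2∈{8,9}] across row 6, 9 lands solely at r6c2. So r6c2=9.
Step 15. [r3c6∈{7}] r3c6's peers cover all but 7. So r3c6=7.
Step 16. [r7c1∈{8}] only 8 remains possible at r7c1, so r7c1=8.
Step 17. [r1c6∈{5}] nothing but 5 survives at r1c6, so r1c6=5.
Step 18. [r8c8∈{5}] r8c8 is down to just 5, so r8c8=5.
Step 19. [r9c1∈{5}] nothing but 5 survives at r9c1, so r9c1=5.
Step 20. [r4c1∈{7}] r4c1 has the single candidate 7 ⇒ r4c1=7.
Step 21. [r9c8∈{4}] nothing but 4 survives at r9c8. So r9c8=4.
Step 22. [r8c6∈{9}] nothing but 9 survives at r8c6. So r8c6=9.
Step 23. [r7c6∈{3}] r7c6's peers cover all but 3 ⇒ r7c6=3.
Step 24. [r4c7∈{9}] only 9 remains possible at r4c7 ⇒ r4c7=9.
Step 25. [r4c2∈{8}] r4c2 has the single candidate 8. So r4c2=8.
Step 26. [r2c9∈{6}] r2c9's peers cover all but 6 ⇒ r2c9=6.
Step 27. [r5c7∈{5}] nothing but 5 survives at r5c7 ⇒ r5c7=5.
Step 28. [r1c9∈{2}] r1c9's peers cover all but 2, so r1c9=2.
Step 29. [r9c6∈{2}] nothing but 2 survives at r9c6, so r9c6=2.
Step 30. [r5c2∈{3}] r5c2 is down to just 3, so r5c2=3.
Step 31. [r3c8∈{8}] only 8 remains possible at r3c8, so r3c8=8.
Step 32. [r6c4∈{5}] r6c4 has the single candidate 5 ⇒ r6c4=5.
Step 33. [r5c3∈{6}] nothing but 6 survives at r5c3, so r5c3=6.
Step 34. [r3c2∈{4}] r3c2 has the single candidate 4, so r3c2=4.
Step 35. [r7c8∈{6}] r7c8 is down to just 6, so r7c8=6.
Step 36. [r2c1∈{3}] r2c1 has the single candidate 3. So r2c1=3.
Step 37. [r6c6∈{8}] nothing but 8 survives at r6c6 ⇒ r6c6=8.
Step 38. [r9c4∈{7}] r9c4 has the single candidate 7. So r9c4=7.
Step 39. [r1c2∈{1}] r1c2's peers cover all but 1, so r1c2=1.

Answer: 6 1 7 8 9 5 4 3 2 / 3 5 8 2 1 4 7 9 6 / 9 4 2 3 6 7 1 8 5 / 7 8 5 4 2 6 9 1 3 / 4 3 6 9 7 1 5 2 8 / 2 9 1 5 3 8 6 7 4 / 8 7 4 1 5 3 2 6 9 / 1 2 3 6 4 9 8 5 7 / 5 6 9 7 8 2 3 4 1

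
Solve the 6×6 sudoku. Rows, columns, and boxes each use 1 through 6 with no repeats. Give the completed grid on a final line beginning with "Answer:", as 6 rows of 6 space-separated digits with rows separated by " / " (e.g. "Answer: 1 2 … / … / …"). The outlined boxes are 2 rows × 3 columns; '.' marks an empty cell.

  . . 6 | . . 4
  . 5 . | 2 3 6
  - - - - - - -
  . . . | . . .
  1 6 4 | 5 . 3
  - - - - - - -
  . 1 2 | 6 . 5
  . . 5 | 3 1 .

Step 1. [r5c1∈{3,4}] 3 has one home in row 5: r5c1 ⇒ r5c1=3.
Step 2. [r3c4∈{1,4}] across col 4, 4 lands solely at r3c4 ⇒ r3c4=4.
Step 3. [r1c1∈{2}] nothing but 2 survives at r1c1, so r1c1=2.
Step 4. [r3c2∈{2,3}] r3c2 is the only open cell in col 2 admitting 2 ⇒ r3c2=2.
Step 5. [r6c1∈{4,6}] r6c1 is the only open cell in row 6 admitting 6. So r6c1=6.
Step 6. [r2c1∈{4}] r2c1's peers cover all but 4 ⇒ r2c1=4.
Step 7. [r6c6∈{2}] nothing but 2 survives at r6c6, so r6c6=2.
Step 8. [r3c3∈{3}] r3c3's peers cover all but 3 ⇒ r3c3=3.
Step 9. [r1c2∈{3}] r1c2 has the single candidate 3, so r1c2=3.
Step 10. [r2c3∈{1}] nothing but 1 survives at r2c3, so r2c3=1.
Step 11. [r4c5∈{2}] r4c5 has the single candidate 2. So r4c5=2.
Step 12. [r3c5∈{6}] r3c5's peers cover all but 6 ⇒ r3c5=6.
Step 13. [r1c5∈{5}] only 5 remains possible at r1c5. So r1c5=5.
Step 14. [r5c5∈{4}] nothing but 4 survives at r5c5, so r5c5=4.
Step 15. [r1c4∈{1}] only 1 remains possible at r1c4 ⇒ r1c4=1.
Step 16. [r6c2∈{4}] r6c2 has the single candidate 4 ⇒ r6c2=4.
Step 17. [r3c6∈{1}] r3c6's peers cover all but 1 ⇒ r3c6=1.
Step 18. [r3c1∈{5}] r3c1 is down to just 5, so r3c1=5.

Answer: 2 3 6 1 5 4 / 4 5 1 2 3 6 / 5 2 3 4 6 1 / 1 6 4 5 2 3 / 3 1 2 6 4 5 / 6 4 5 3 1 2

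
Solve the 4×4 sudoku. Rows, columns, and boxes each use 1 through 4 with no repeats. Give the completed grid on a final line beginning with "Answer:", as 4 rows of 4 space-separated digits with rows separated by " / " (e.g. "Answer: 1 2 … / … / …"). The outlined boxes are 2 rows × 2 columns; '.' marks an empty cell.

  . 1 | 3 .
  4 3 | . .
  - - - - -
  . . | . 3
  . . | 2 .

Step 1. [r3c3∈{1,4}] across col 3, 4 lands solely at r3c3 ⇒ r3c3=4.
Step 2. [r4c4∈{1}] r4c4 is down to just 1. So r4c4=1.
Step 3. [r1c1∈{2}] only 2 remains possible at r1c1. So r1c1=2.
Step 4. [r1c4∈{4}] r1c4's peers cover all but 4 ⇒ r1c4=4.
Step 5. [r3c2∈{2}] r3c2 has the single candidate 2. So r3c2=2.
Step 6. [r2c3∈{1}] r2c3 is down to just 1 ⇒ r2c3=1.
Step 7. [r3c1∈{1}] only 1 remains possible at r3c1 ⇒ r3c1=1.
Step 8. [r4c1∈{3}] r4c1 has the single candidate 3 ⇒ r4c1=3.
Step 9. [r2c4∈{2}] r2c4 is down to just 2, so r2c4=2.
Step 10. [r4c2∈{4}] only 4 remains possible at r4c2. So r4c2=4.

Answer: 2 1 3 4 / 4 3 1 2 / 1 2 4 3 / 3 4 2 1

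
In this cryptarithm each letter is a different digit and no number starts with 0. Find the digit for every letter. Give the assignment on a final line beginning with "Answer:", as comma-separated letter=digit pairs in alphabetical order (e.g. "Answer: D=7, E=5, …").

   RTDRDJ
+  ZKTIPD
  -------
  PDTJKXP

Step 1. [col 1: J + D ≡ P (mod 10)] column 1 (J + D ≡ P (mod 10), carry-in 0) doesn't pin J yet; pick J=9 and continue ⇒ J=9.
Step 2. [col 1: J + D ≡ P (mod 10)] column 1 (J + D ≡ P (mod 10), carry-in 0) doesn't pin D yet; pick D=2 and continue. So D=2.
Step 3. [col 1: J + D ≡ P (mod 10)] column 1: given J=9, D=2, carry-in 0, and digits 2,9 already taken and all letters distinct, J+D≡P (mod 10) forces P=1. So P=1.
Step 4. [col 2: D + P ≡ X (mod 10)] in column 2 we have D+P≡X with carry-in 1; given D=2, P=1 and digits 1,2,9 already taken and all letters distinct, that pins X to 4 ⇒ X=4.
Step 5. [col 3: R + I ≡ K (mod 10)] I=3 is one option consistent with column 3 (R + I ≡ K (mod 10), carry-in 0) — take it ⇒ I=3.
Step 6. [col 3: R + I ≡ K (mod 10)] no forcing yet in column 3 (carry-in 0); K=0 is free and consistent — try it ⇒ K=0.
Step 7. [col 3: R + I ≡ K (mod 10)] in column 3 we have R+I≡K with carry-in 0; given I=3, K=0 and digits 0,1,2,3,4,9 already taken and all letters distinct, that pins R to 7, so R=7.
Step 8. [col 4: D + T ≡ J (mod 10)] column 4 reads D+T+carry(1)=J with D=2, J=9; with digits 0,1,2,3,4,7,9 already taken and all letters distinct, the only value for T is 6, so T=6.
Step 9. [col 6: R + Z ≡ D (mod 10)] in column 6 we have R+Z≡D with carry-in 0; given R=7, D=2 and digits 0,1,2,3,4,6,7,9 already taken and all letters distinct, that pins Z to 5, so Z=5.

Answer: D=2, I=3, J=9, K=0, P=1, R=7, T=6, X=4, Z=5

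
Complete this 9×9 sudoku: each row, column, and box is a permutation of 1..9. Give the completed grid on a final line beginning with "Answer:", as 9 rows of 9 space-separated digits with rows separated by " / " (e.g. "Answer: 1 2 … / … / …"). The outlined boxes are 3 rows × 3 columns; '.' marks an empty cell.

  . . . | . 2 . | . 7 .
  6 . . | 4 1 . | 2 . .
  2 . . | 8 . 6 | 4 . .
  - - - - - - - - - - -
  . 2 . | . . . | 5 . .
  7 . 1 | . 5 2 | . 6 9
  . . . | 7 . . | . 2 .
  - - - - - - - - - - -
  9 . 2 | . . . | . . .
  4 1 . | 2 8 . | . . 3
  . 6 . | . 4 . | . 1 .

Step 1. [r5c4∈{3}] nothing but 3 survives at r5c4, so r5c4=3.
Step 2. [r5c7∈{8}] r5c7 has the single candidate 8. So r5c7=8.
Step 3. [r1c1∈{1,3,5,8}] 1 has one home in col 1: r1c1. So r1c1=1.
Step 4. [r8c7∈{6,7,9}] in row 8, 6 fits only at r8c7 ⇒ r8c7=6.
Step 5. [r7c7∈{7}] r7c7 has the single candidate 7, so r7c7=7.
Step 6. [r3c5∈{3,7,9}] col 5 places 7 nowhere but r3c5. So r3c5=7.
Step 7. [r2c2∈{3,5,7,8,9}] across col 2, 7 lands solely at r2c2. So r2c2=7.
Step 8. [r7c5∈{3,6}] col 5 places 3 nowhere but r7c5 ⇒ r7c5=3.
Step 9. [r6c7∈{1,3}] col 7 places 1 nowhere but r6c7 ⇒ r6c7=1.
Step 10. [r6c9∈{4}] r6c9 is down to just 4. So r6c9=4.
Step 11. [r1c7∈{3,9}] across col 7, 3 lands solely at r1c7, so r1c7=3.
Step 12. [r4c6∈{1,4,8,9}] 4 has one home in col 6: r4c6. So r4c6=4.
Step 13. [r1c3∈{4,5,8,9}] across col 3, 4 lands solely at r1c3, so r1c3=4.
Step 14. [r6c6∈{8,9}] in col 6, 8 fits only at r6c6 ⇒ r6c6=8.
Step 15. [r2c6∈{3,5,9}] in col 6, 3 fits only at r2c6, so r2c6=3.
Step 16. [r9c7∈{9}] r9c7's peers cover all but 9. So r9c7=9.
Step 17. [r9c4∈{5}] r9c4 has the single candidate 5. So r9c4=5.
Step 18. [r8c8∈{5}] r8c8's peers cover all but 5. So r8c8=5.
Step 19. [r7c9∈{8}] nothing but 8 survives at r7c9, so r7c9=8.
Step 20. [r6c1∈{3,5}] r6c1 is the only open cell in col 1 admitting 5 ⇒ r6c1=5.
Step 21. [r1c6∈{5,9}] in col 6, 5 fits only at r1c6. So r1c6=5.
Step 22. [r3c8∈{9}] r3c8's peers cover all but 9, so r3c8=9.
Step 23. [r2c3∈{5,8,9}] across row 2, 9 lands solely at r2c3, so r2c3=9.
Step 24. [r4c4∈{1,6,9}] in row 4, 1 fits only at r4c4 ⇒ r4c4=1.
Step 25. [r3c3∈{3,5}] across col 3, 5 lands solely at r3c3. So r3c3=5.
Step 26. [r4c5∈{6,9}] row 4 places 9 nowhere but r4c5, so r4c5=9.
Step 27. [r4c3∈{3,6,8}] r4c3 is the only open cell in row 4 admitting 6. So r4c3=6.
Step 28. [r9c3∈{3,7,8}] across col 3, 8 lands solely at r9c3, so r9c3=8.
Step 29. [r6c3∈{3}] r6c3's peers cover all but 3 ⇒ r6c3=3.
Step 30. [r9c6∈{7}] r9c6's peers cover all but 7 ⇒ r9c6=7.
Step 31. [r1c2∈{8}] r1c2 is down to just 8. So r1c2=8.
Step 32. [r2c8∈{8}] r2c8 is down to just 8, so r2c8=8.
Step 33. [r7c8∈{4}] r7c8's peers cover all but 4, so r7c8=4.
Step 34. [r7c6∈{1}] nothing but 1 survives at r7c6 ⇒ r7c6=1.
Step 35. [r2c9∈{5}] nothing but 5 survives at r2c9, so r2c9=5.
Step 36. [r3c2∈{3}] r3c2's peers cover all but 3. So r3c2=3.
Step 37. [r9c9∈{2}] r9c9's peers cover all but 2. So r9c9=2.
Step 38. [r3c9∈{1}] r3c9 is down to just 1, so r3c9=1.
Step 39. [r8c3∈{7}] nothing but 7 survives at r8c3, so r8c3=7.
Step 40. [r4c9∈{7}] r4c9's peers cover all but 7. So r4c9=7.
Step 41. [r7c2∈{5}] r7c2 is down to just 5 ⇒ r7c2=5.
Step 42. [r4c8∈{3}] r4c8's peers cover all but 3 ⇒ r4c8=3.
Step 43. [r5c2∈{4}] r5c2's peers cover all but 4, so r5c2=4.
Step 44. [r4c1∈{8}] nothing but 8 survives at r4c1. So r4c1=8.
Step 45. [r1c4∈{9}] r1c4 has the single candidate 9, so r1c4=9.
Step 46. [r1c9∈{6}] r1c9 has the single candidate 6 ⇒ r1c9=6.
Step 47. [r6c2∈{9}] r6c2's peers cover all but 9, so r6c2=9.
Step 48. [r8c6∈{9}] nothing but 9 survives at r8c6, so r8c6=9.
Step 49. [r6c5∈{6}] r6c5 is down to just 6, so r6c5=6.
Step 50. [r9c1∈{3}] nothing but 3 survives at r9c1, so r9c1=3.
Step 51. [r7c4∈{6}] r7c4 has the single candidate 6. So r7c4=6.

Answer: 1 8 4 9 2 5 3 7 6 / 6 7 9 4 1 3 2 8 5 / 2 3 5 8 7 6 4 9 1 / 8 2 6 1 9 4 5 3 7 / 7 4 1 3 5 2 8 6 9 / 5 9 3 7 6 8 1 2 4 / 9 5 2 6 3 1 7 4 8 / 4 1 7 2 8 9 6 5 3 / 3 6 8 5 4 7 9 1 2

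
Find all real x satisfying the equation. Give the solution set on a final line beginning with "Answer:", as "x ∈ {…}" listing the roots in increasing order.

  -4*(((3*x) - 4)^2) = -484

Step 1. [-4*(((3*x) - 4)^2) = -484] LHS = -4·(…); ÷-4 both sides ⇒ div: ((3*x) - 4)^2 = 121.
Step 2. [((3*x) - 4)^2 = 121] 121 ≥ 0, LHS is (·)² — take ±√. So sqrt: (3*x) - 4 = 11 or -11.
Step 3. [(3*x) - 4 = 11 or -11] peel the -4: add 4 from each side. So sub: 3*x = 15 or -7.
Step 4. [3*x = 15 or -7] divide by the outer 3 ⇒ div: x = 5 or -7/3.

Answer: x ∈ {-7/3, 5}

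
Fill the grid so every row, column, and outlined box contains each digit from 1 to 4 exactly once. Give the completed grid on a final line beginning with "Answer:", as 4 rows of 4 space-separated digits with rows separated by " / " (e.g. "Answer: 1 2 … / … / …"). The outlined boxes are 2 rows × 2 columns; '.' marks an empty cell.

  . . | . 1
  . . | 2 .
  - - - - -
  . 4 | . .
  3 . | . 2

Step 1. [r4c2∈{1}] only 1 remains possible at r4c2 ⇒ r4c2=1.
Step 2. [r2c4∈{3,4}] in col 4, 4 fits only at r2c4 ⇒ r2c4=4.
Step 3. [r1c2∈{2,3}] col 2 places 2 nowhere but r1c2, so r1c2=2.
Step 4. [r3c3∈{1,3}] 1 has one home in row 3: r3c3 ⇒ r3c3=1.
Step 5. [r1c3∈{3}] only 3 remains possible at r1c3 ⇒ r1c3=3.
Step 6. [r3c1∈{2}] r3c1 is down to just 2, so r3c1=2.
Step 7. [r3c4∈{3}] r3c4's peers cover all but 3 ⇒ r3c4=3.
Step 8. [r2c2∈{3}] nothing but 3 survives at r2c2 ⇒ r2c2=3.
Step 9. [r4c3∈{4}] r4c3 has the single candidate 4, so r4c3=4.
Step 10. [r2c1∈{1}] r2c1 is down to just 1, so r2c1=1.
Step 11. [r1c1∈{4}] r1c1's peers cover all but 4. So r1c1=4.

Answer: 4 2 3 1 / 1 3 2 4 / 2 4 1 3 / 3 1 4 2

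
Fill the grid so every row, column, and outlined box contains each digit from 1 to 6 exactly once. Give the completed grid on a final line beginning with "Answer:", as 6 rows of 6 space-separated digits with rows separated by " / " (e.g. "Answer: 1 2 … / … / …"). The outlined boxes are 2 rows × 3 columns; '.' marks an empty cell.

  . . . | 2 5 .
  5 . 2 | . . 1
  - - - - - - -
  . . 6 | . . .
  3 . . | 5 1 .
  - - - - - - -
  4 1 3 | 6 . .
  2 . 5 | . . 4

Step 1. [r1c1∈{1,6}] r1c1 is the only open cell in col 1 admitting 6. So r1c1=6.
Step 2. [r1c6∈{3}] only 3 remains possible at r1c6. So r1c6=3.
Step 3. [r1c2∈{4}] r1c2 has the single candidate 4 ⇒ r1c2=4.
Step 4. [r3c6∈{2}] nothing but 2 survives at r3c6 ⇒ r3c6=2.
Step 5. [r6c5∈{3}] only 3 remains possible at r6c5. So r6c5=3.
Step 6. [r3c5∈{4}] r3c5's peers cover all but 4, so r3c5=4.
Step 7. [r2c5∈{6}] r2c5 is down to just 6. So r2c5=6.
Step 8. [r2c2∈{3}] r2c2 is down to just 3, so r2c2=3.
Step 9. [r3c2∈{5}] only 5 remains possible at r3c2 ⇒ r3c2=5.
Step 10. [r4c6∈{6}] nothing but 6 survives at r4c6, so r4c6=6.
Step 11. [r1c3∈{1}] r1c3 is down to just 1. So r1c3=1.
Step 12. [r2c4∈{4}] r2c4's peers cover all but 4 ⇒ r2c4=4.
Step 13. [r5c6∈{5}] nothing but 5 survives at r5c6 ⇒ r5c6=5.
Step 14. [r3c4∈{3}] only 3 remains possible at r3c4 ⇒ r3c4=3.
Step 15. [r3c1∈{1}] r3c1 has the single candidate 1 ⇒ r3c1=1.
Step 16. [r6c4∈{1}] r6c4 is down to just 1 ⇒ r6c4=1.
Step 17. [r6c2∈{6}] only 6 remains possible at r6c2. So r6c2=6.
Step 18. [r4c3∈{4}] r4c3 is down to just 4 ⇒ r4c3=4.
Step 19. [r4c2∈{2}] only 2 remains possible at r4c2 ⇒ r4c2=2.
Step 20. [r5c5∈{2}] nothing but 2 survives at r5c5. So r5c5=2.

Answer: 6 4 1 2 5 3 / 5 3 2 4 6 1 / 1 5 6 3 4 2 / 3 2 4 5 1 6 / 4 1 3 6 2 5 / 2 6 5 1 3 4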